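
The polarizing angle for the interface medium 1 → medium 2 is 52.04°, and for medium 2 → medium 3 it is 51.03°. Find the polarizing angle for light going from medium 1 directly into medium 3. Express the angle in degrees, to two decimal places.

θ_B ≈ 57.74°

Each Brewster angle gives a ratio: n₂/n₁ = tan 52.04° = 1.2818, n₃/n₂ = tan 51.03° = 1.2362.
So n₃/n₁ = (n₂/n₁)(n₃/n₂) = 1.2818 × 1.2362 = 1.5846.
θ_B(1→3) = arctan(1.5846) = 57.74°.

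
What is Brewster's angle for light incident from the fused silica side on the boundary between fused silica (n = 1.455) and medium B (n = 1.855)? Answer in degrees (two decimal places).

Here n₂/n₁ = 1.855/1.455 = 1.2749, and Brewster's law gives tan θ_B = n₂/n₁.
θ_B = arctan(1.2749) = 51.89°.

θ_B ≈ 51.89°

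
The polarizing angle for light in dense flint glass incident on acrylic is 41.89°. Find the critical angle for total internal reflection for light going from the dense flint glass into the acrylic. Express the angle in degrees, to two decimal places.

From Brewster, n₂/n₁ = tan θ_B = tan 41.89° = 0.8969.
Then sin θ_c = n₂/n₁ = 0.8969, so θ_c = arcsin 0.8969 = 63.76°.

θ_c ≈ 63.76°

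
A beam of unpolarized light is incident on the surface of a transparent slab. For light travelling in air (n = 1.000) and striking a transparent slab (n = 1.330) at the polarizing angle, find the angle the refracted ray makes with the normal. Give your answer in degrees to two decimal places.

θ_t ≈ 36.94°

First find Brewster's angle: tan θ_B = 1.330/1.000 = 1.3300, giving θ_B = 53.06°.
At Brewster's angle the reflected and refracted rays are perpendicular, so θ_t = 90° − θ_B = 90° − 53.06° = 36.94°.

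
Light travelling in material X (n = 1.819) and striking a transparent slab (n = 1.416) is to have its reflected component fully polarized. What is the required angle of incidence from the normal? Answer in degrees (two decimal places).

θ_B ≈ 37.90°

At Brewster's angle the reflected and refracted rays are perpendicular, which with Snell's law gives tan θ_B = n₂/n₁.
tan θ_B = n₂/n₁ = 1.416/1.819 = 0.7784.
θ_B = arctan(0.7784) = 37.90°.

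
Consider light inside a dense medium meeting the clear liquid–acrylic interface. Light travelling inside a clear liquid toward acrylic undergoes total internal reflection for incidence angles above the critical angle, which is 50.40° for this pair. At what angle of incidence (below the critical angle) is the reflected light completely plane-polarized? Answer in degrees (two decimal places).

θ_B ≈ 37.61°

At the critical angle sin θ_c = n₂/n₁, giving n₂/n₁ = sin 50.40° = 0.7705.
Then tan θ_B = n₂/n₁ = 0.7705, so θ_B = arctan 0.7705 = 37.61°.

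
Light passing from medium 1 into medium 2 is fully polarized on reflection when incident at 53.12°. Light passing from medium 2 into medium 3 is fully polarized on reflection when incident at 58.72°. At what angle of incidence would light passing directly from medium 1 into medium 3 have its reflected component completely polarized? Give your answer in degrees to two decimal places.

θ_B ≈ 65.50°

n₂/n₁ = tan 53.12° = 1.3328 and n₃/n₂ = tan 58.72° = 1.6460.
Multiplying, n₃/n₁ = 1.3328 × 1.6460 = 2.1939, and θ_B(1→3) = arctan 2.1939 = 65.50°.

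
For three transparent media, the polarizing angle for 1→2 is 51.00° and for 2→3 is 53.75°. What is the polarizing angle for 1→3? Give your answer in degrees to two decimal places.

θ_B ≈ 59.30°

n₂/n₁ = tan 51.00° = 1.2349 and n₃/n₂ = tan 53.75° = 1.3638.
So n₃/n₁ = (n₂/n₁)(n₃/n₂) = 1.2349 × 1.3638 = 1.6842.
θ_B(1→3) = arctan(1.6842) = 59.30°.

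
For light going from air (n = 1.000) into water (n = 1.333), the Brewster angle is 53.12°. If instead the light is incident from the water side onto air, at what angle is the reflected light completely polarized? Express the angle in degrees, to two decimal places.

θ_B' ≈ 36.88°

The two Brewster angles are complementary: θ_B' = 90° − θ_B = 90° − 53.12° = 36.88°.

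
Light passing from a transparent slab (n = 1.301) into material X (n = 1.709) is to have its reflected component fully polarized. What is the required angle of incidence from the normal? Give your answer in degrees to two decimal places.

θ_B ≈ 52.72°

tan θ_B = n₂/n₁ = 1.709/1.301 = 1.3136.
θ_B = arctan(1.3136) = 52.72°.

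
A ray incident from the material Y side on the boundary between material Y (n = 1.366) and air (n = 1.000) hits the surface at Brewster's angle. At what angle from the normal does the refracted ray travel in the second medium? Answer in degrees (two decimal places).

θ_B = arctan(n₂/n₁) = arctan(1.000/1.366) = 36.21°.
The refracted ray is perpendicular to the reflected ray, so θ_t = 90° − θ_B = 53.79°.

θ_t ≈ 53.79°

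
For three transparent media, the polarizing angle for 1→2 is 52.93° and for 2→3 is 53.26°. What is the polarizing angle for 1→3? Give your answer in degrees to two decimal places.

θ_B ≈ 60.58°

Each Brewster angle gives a ratio: n₂/n₁ = tan 52.93° = 1.3237, n₃/n₂ = tan 53.26° = 1.3397.
So n₃/n₁ = (n₂/n₁)(n₃/n₂) = 1.3237 × 1.3397 = 1.7733.
θ_B(1→3) = arctan(1.7733) = 60.58°.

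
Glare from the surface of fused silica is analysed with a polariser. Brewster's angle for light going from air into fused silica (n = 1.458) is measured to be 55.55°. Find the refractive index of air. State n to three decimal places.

At Brewster's angle, tan θ_B = n₂/n₁ with n₁ on the incident side (air) and n₂ on the transmitted side (fused silica).
n₁ = n₂ / tan θ_B = 1.458 / tan 55.55° = 1.000.

n ≈ 1.000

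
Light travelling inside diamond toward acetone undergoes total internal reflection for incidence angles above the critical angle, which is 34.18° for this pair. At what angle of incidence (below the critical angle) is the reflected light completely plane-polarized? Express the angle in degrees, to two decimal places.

sin θ_c = n₂/n₁, so n₂/n₁ = sin 34.18° = 0.5618.
Brewster: tan θ_B = n₂/n₁ = 0.5618.
θ_B = arctan(0.5618) = 29.33°.

θ_B ≈ 29.33°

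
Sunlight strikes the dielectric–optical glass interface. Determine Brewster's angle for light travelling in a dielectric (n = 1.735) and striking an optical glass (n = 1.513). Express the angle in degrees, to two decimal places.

Here n₂/n₁ = 1.513/1.735 = 0.8720, and Brewster's law gives tan θ_B = n₂/n₁.
θ_B = arctan(0.8720) = 41.09°.

θ_B ≈ 41.09°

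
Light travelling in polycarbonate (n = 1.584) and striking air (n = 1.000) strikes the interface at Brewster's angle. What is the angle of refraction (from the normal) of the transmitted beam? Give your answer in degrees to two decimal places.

θ_t ≈ 57.74°

tan θ_B = n₂/n₁ = 1.000/1.584 = 0.6313, so θ_B = 32.26°.
The refracted ray is perpendicular to the reflected ray, so θ_t = 90° − θ_B = 57.74°.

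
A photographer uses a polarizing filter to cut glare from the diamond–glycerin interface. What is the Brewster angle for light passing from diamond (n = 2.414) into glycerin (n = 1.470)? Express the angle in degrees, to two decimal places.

θ_B ≈ 31.34°

The reflected p-component vanishes when tan θ_B = n₂/n₁.
Here n₂/n₁ = 1.470/2.414 = 0.6089, and Brewster's law gives tan θ_B = n₂/n₁.
So θ_B = arctan 0.6089 = 31.34°.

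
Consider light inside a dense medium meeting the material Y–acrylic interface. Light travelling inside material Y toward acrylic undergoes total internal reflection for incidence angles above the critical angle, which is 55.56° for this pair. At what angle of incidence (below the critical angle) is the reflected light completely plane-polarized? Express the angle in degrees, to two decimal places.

θ_B ≈ 39.51°

sin θ_c = n₂/n₁, so n₂/n₁ = sin 55.56° = 0.8247.
Brewster: tan θ_B = n₂/n₁ = 0.8247.
θ_B = arctan(0.8247) = 39.51°.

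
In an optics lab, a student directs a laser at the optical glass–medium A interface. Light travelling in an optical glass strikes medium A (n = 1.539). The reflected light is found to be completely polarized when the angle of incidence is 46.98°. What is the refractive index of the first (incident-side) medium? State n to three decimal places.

n ≈ 1.436

Brewster's law: tan θ_B = n₂/n₁ (light incident in an optical glass, refracted into medium A).
n₁ = n₂ / tan θ_B = 1.539 / tan 46.98° = 1.436.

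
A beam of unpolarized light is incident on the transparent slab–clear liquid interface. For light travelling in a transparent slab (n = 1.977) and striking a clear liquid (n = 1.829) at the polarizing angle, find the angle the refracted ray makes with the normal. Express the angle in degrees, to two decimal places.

tan θ_B = n₂/n₁ = 1.829/1.977 = 0.9251, so θ_B = 42.77°.
Since θ_B + θ_t = 90° at Brewster incidence, θ_t = 90° − 42.77° = 47.23°.

θ_t ≈ 47.23°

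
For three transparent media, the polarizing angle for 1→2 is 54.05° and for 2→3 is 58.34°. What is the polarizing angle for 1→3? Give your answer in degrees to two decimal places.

θ_B ≈ 65.91°

tan θ_B(1→2) = n₂/n₁ = tan 54.05° = 1.3789.
tan θ_B(2→3) = n₃/n₂ = tan 58.34° = 1.6217.
So n₃/n₁ = (n₂/n₁)(n₃/n₂) = 1.3789 × 1.6217 = 2.2361.
θ_B(1→3) = arctan(2.2361) = 65.91°.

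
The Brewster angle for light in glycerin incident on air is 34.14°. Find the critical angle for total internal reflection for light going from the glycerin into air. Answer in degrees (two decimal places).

θ_c ≈ 42.69°

tan θ_B = n₂/n₁ = tan 34.14° = 0.6781.
Total internal reflection: sin θ_c = n₂/n₁ = 0.6781.
θ_c = arcsin(0.6781) = 42.69°.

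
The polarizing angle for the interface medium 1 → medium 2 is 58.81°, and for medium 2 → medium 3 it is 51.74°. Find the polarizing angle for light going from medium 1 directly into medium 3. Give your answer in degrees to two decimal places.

Each Brewster angle gives a ratio: n₂/n₁ = tan 58.81° = 1.6518, n₃/n₂ = tan 51.74° = 1.2680.
So n₃/n₁ = (n₂/n₁)(n₃/n₂) = 1.6518 × 1.2680 = 2.0946.
θ_B(1→3) = arctan(2.0946) = 64.48°.

θ_B ≈ 64.48°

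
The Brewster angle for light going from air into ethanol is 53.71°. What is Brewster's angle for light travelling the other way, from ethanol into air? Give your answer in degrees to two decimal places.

tan θ_B' = n₁/n₂ = 1/tan θ_B, so θ_B' = 90° − θ_B.
θ_B' = 90° − 53.71° = 36.29°.

θ_B' ≈ 36.29°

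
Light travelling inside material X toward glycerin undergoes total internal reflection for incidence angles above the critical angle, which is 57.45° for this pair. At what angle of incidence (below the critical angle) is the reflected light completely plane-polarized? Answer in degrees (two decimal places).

At the critical angle sin θ_c = n₂/n₁, giving n₂/n₁ = sin 57.45° = 0.8429.
Then tan θ_B = n₂/n₁ = 0.8429, so θ_B = arctan 0.8429 = 40.13°.

θ_B ≈ 40.13°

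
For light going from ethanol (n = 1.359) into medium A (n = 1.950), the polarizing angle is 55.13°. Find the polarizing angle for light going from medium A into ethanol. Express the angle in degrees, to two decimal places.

θ_B' ≈ 34.87°

tan θ_B' = n₁/n₂ = 1/tan θ_B, so θ_B' = 90° − θ_B.
θ_B' = 90° − 55.13° = 34.87°.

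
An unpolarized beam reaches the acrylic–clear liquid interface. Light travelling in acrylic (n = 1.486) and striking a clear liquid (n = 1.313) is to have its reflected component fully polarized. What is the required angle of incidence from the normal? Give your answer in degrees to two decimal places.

θ_B ≈ 41.46°

At Brewster's angle the reflected and refracted rays are perpendicular, which with Snell's law gives tan θ_B = n₂/n₁.
tan θ_B = n₂/n₁ = 1.313/1.486 = 0.8836. Taking the arctangent, θ_B = 41.46°.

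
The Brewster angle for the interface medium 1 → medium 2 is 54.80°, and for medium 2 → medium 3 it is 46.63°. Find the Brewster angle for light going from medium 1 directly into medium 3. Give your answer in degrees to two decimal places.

Each Brewster angle gives a ratio: n₂/n₁ = tan 54.80° = 1.4176, n₃/n₂ = tan 46.63° = 1.0586.
Multiplying, n₃/n₁ = 1.4176 × 1.0586 = 1.5006, and θ_B(1→3) = arctan 1.5006 = 56.32°.

θ_B ≈ 56.32°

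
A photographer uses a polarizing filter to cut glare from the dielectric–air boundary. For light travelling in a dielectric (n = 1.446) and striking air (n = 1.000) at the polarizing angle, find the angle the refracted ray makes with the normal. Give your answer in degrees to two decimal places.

tan θ_B = n₂/n₁ = 1.000/1.446 = 0.6916, so θ_B = 34.67°.
The refracted ray is perpendicular to the reflected ray, so θ_t = 90° − θ_B = 55.33°.

θ_t ≈ 55.33°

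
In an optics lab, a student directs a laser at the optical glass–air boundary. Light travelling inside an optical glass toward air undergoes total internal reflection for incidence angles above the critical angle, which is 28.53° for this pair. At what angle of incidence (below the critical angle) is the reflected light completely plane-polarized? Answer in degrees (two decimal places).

θ_B ≈ 25.53°

At the critical angle sin θ_c = n₂/n₁, giving n₂/n₁ = sin 28.53° = 0.4776.
Then tan θ_B = n₂/n₁ = 0.4776, so θ_B = arctan 0.4776 = 25.53°.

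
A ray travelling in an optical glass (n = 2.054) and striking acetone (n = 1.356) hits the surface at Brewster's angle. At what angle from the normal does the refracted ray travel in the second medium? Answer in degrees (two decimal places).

tan θ_B = n₂/n₁ = 1.356/2.054 = 0.6602, so θ_B = 33.43°.
At Brewster's angle the reflected and refracted rays are perpendicular, so θ_t = 90° − θ_B = 90° − 33.43° = 56.57°.

θ_t ≈ 56.57°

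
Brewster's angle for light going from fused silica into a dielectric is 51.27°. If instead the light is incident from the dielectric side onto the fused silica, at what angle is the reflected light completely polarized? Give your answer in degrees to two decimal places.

θ_B' ≈ 38.73°

The two Brewster angles are complementary: θ_B' = 90° − θ_B = 90° − 51.27° = 38.73°.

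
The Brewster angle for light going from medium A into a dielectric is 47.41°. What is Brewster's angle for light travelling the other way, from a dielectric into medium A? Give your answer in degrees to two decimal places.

θ_B' ≈ 42.59°

Reversing the direction swaps n₁ and n₂, so tan θ_B' = 1/tan θ_B and θ_B' = 90° − θ_B.
Hence θ_B' = 90° − 47.41° = 42.59°.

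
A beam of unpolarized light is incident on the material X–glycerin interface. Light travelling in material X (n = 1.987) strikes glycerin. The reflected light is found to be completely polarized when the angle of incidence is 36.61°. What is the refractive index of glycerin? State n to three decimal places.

Full polarization of the reflected beam means tan θ_B = n₂/n₁, where n₁ is the incident medium (material X).
n₂ = n₁ tan θ_B = 1.987 × tan 36.61° = 1.476.

n ≈ 1.476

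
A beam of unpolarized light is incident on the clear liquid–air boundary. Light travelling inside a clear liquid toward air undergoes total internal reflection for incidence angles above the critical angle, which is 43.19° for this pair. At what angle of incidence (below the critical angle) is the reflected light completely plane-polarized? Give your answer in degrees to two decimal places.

θ_B ≈ 34.39°

n₂/n₁ = sin θ_c = sin 43.19° = 0.6844.
tan θ_B equals the same ratio, so θ_B = arctan(0.6844) = 34.39°.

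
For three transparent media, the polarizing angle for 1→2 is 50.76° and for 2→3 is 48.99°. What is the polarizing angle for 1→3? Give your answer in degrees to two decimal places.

θ_B ≈ 54.62°

tan θ_B(1→2) = n₂/n₁ = tan 50.76° = 1.2244.
tan θ_B(2→3) = n₃/n₂ = tan 48.99° = 1.1500.
n₃/n₁ = 1.4080. Then tan θ_B(1→3) = n₃/n₁, so θ_B(1→3) = arctan(1.4080) = 54.62°.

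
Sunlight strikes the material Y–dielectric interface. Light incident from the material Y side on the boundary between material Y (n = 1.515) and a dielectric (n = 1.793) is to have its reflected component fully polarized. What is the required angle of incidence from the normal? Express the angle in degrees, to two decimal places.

θ_B ≈ 49.80°

At Brewster's angle the reflected and refracted rays are perpendicular, which with Snell's law gives tan θ_B = n₂/n₁.
Here n₂/n₁ = 1.793/1.515 = 1.1835, and Brewster's law gives tan θ_B = n₂/n₁.
So θ_B = arctan 1.1835 = 49.80°.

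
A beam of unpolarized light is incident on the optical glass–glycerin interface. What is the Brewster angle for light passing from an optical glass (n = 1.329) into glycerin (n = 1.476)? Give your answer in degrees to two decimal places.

θ_B ≈ 48.00°

At Brewster's angle the reflected and refracted rays are perpendicular, which with Snell's law gives tan θ_B = n₂/n₁.
Here n₂/n₁ = 1.476/1.329 = 1.1106, and Brewster's law gives tan θ_B = n₂/n₁.
So θ_B = arctan 1.1106 = 48.00°.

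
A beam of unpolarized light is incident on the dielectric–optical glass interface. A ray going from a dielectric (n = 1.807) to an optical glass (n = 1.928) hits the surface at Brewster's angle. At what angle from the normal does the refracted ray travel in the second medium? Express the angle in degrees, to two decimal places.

First find Brewster's angle: tan θ_B = 1.928/1.807 = 1.0670, giving θ_B = 46.86°.
The refracted ray is perpendicular to the reflected ray, so θ_t = 90° − θ_B = 43.14°.

θ_t ≈ 43.14°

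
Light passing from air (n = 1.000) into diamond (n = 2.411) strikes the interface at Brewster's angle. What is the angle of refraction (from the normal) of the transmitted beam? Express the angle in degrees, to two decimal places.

θ_B = arctan(n₂/n₁) = arctan(2.411/1.000) = 67.47°.
The refracted ray is perpendicular to the reflected ray, so θ_t = 90° − θ_B = 22.53°.

θ_t ≈ 22.53°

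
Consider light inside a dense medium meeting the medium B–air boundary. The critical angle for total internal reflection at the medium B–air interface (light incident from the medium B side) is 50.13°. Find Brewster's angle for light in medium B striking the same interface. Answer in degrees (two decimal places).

θ_B ≈ 37.51°

n₂/n₁ = sin θ_c = sin 50.13° = 0.7675.
tan θ_B equals the same ratio, so θ_B = arctan(0.7675) = 37.51°.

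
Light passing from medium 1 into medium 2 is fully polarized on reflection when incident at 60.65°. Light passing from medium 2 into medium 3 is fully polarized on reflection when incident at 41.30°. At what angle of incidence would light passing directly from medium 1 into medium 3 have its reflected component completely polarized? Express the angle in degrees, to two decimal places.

θ_B ≈ 57.38°

n₂/n₁ = tan 60.65° = 1.7783 and n₃/n₂ = tan 41.30° = 0.8785.
n₃/n₁ = 1.5623. Then tan θ_B(1→3) = n₃/n₁, so θ_B(1→3) = arctan(1.5623) = 57.38°.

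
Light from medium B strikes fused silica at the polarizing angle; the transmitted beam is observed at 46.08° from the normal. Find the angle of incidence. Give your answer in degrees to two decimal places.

θ_B ≈ 43.92°

Since the reflected and refracted rays are at right angles at the polarizing angle, θ_B + θ_t = 90°.
So θ_B = 90° − θ_t = 90° − 46.08° = 43.92°.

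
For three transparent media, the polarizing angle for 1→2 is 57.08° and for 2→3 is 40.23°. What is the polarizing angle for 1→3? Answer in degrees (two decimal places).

θ_B ≈ 52.57°

n₂/n₁ = tan 57.08° = 1.5446 and n₃/n₂ = tan 40.23° = 0.8460.
Multiplying, n₃/n₁ = 1.5446 × 0.8460 = 1.3067, and θ_B(1→3) = arctan 1.3067 = 52.57°.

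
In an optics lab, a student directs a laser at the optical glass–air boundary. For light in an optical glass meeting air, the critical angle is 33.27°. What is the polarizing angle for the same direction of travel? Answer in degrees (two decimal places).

θ_B ≈ 28.75°

sin θ_c = n₂/n₁, so n₂/n₁ = sin 33.27° = 0.5486.
Brewster: tan θ_B = n₂/n₁ = 0.5486.
θ_B = arctan(0.5486) = 28.75°.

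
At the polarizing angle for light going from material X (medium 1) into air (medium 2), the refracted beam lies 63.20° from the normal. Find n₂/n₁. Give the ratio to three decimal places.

θ_B + θ_t = 90°, so θ_B = 90° − 63.20° = 26.80°.
tan θ_B = n₂/n₁, so n₂/n₁ = tan 26.80° = 0.505.

n₂/n₁ ≈ 0.505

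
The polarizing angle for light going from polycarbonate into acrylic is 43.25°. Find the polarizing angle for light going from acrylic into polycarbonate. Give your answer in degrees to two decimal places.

tan θ_B' = n₁/n₂ = 1/tan θ_B, so θ_B' = 90° − θ_B.
θ_B' = 90° − 43.25° = 46.75°.

θ_B' ≈ 46.75°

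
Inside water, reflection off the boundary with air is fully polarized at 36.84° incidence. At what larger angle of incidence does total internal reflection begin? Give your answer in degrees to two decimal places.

θ_c ≈ 48.52°

From Brewster, n₂/n₁ = tan θ_B = tan 36.84° = 0.7492.
Then sin θ_c = n₂/n₁ = 0.7492, so θ_c = arcsin 0.7492 = 48.52°.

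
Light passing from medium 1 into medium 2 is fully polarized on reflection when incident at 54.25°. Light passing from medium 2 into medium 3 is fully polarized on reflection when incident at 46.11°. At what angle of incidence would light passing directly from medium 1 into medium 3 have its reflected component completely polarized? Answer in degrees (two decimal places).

θ_B ≈ 55.30°

n₂/n₁ = tan 54.25° = 1.3891 and n₃/n₂ = tan 46.11° = 1.0395.
Multiplying, n₃/n₁ = 1.3891 × 1.0395 = 1.4440, and θ_B(1→3) = arctan 1.4440 = 55.30°.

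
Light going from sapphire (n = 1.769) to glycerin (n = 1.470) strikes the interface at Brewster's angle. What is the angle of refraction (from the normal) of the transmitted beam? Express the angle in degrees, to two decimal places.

θ_B = arctan(n₂/n₁) = arctan(1.470/1.769) = 39.73°.
The refracted ray is perpendicular to the reflected ray, so θ_t = 90° − θ_B = 50.27°.

θ_t ≈ 50.27°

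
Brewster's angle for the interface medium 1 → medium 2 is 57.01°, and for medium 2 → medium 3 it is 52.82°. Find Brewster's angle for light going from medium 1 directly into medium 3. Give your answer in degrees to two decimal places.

θ_B ≈ 63.79°

Each Brewster angle gives a ratio: n₂/n₁ = tan 57.01° = 1.5405, n₃/n₂ = tan 52.82° = 1.3184.
So n₃/n₁ = (n₂/n₁)(n₃/n₂) = 1.5405 × 1.3184 = 2.0309.
θ_B(1→3) = arctan(2.0309) = 63.79°.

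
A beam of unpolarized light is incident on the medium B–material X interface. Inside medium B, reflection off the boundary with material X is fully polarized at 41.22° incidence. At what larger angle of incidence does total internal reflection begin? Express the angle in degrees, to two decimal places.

n₂/n₁ = tan 41.22° = 0.8761; the critical angle satisfies sin θ_c = n₂/n₁.
θ_c = arcsin(0.8761) = 61.17°.

θ_c ≈ 61.17°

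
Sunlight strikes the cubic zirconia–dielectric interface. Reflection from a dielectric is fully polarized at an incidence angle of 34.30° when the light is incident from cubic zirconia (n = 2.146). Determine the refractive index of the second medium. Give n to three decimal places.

n ≈ 1.464

Full polarization of the reflected beam means tan θ_B = n₂/n₁, where n₁ is the incident medium (cubic zirconia).
n₂ = n₁ tan θ_B = 2.146 × tan 34.30° = 1.464.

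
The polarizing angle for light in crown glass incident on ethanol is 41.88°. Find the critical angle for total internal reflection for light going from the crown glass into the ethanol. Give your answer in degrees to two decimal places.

tan θ_B = n₂/n₁ = tan 41.88° = 0.8966.
Total internal reflection: sin θ_c = n₂/n₁ = 0.8966.
θ_c = arcsin(0.8966) = 63.72°.

θ_c ≈ 63.72°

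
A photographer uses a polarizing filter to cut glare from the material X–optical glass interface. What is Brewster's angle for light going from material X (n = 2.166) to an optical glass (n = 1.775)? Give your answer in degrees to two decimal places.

At Brewster's angle the reflected and refracted rays are perpendicular, which with Snell's law gives tan θ_B = n₂/n₁.
tan θ_B = n₂/n₁ = 1.775/2.166 = 0.8195.
So θ_B = arctan 0.8195 = 39.33°.

θ_B ≈ 39.33°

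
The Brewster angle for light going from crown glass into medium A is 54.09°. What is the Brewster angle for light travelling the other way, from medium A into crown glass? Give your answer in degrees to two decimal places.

The two Brewster angles are complementary: θ_B' = 90° − θ_B = 90° − 54.09° = 35.91°.

θ_B' ≈ 35.91°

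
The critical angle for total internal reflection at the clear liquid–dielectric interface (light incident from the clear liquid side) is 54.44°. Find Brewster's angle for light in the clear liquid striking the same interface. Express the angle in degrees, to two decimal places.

At the critical angle sin θ_c = n₂/n₁, giving n₂/n₁ = sin 54.44° = 0.8135.
Then tan θ_B = n₂/n₁ = 0.8135, so θ_B = arctan 0.8135 = 39.13°.

θ_B ≈ 39.13°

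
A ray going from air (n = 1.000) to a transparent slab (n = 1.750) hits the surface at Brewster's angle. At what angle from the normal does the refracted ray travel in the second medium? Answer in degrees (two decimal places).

First find Brewster's angle: tan θ_B = 1.750/1.000 = 1.7500, giving θ_B = 60.26°.
At Brewster's angle the reflected and refracted rays are perpendicular, so θ_t = 90° − θ_B = 90° − 60.26° = 29.74°.

θ_t ≈ 29.74°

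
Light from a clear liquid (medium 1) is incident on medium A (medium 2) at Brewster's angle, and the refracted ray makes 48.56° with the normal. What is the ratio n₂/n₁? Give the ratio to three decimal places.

θ_B + θ_t = 90°, so θ_B = 90° − 48.56° = 41.44°.
tan θ_B = n₂/n₁, so n₂/n₁ = tan 41.44° = 0.883.

n₂/n₁ ≈ 0.883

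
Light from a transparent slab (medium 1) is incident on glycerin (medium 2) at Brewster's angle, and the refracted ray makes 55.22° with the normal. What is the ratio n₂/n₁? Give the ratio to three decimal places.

At Brewster incidence θ_B = 90° − θ_t = 90° − 55.22° = 34.78°.
Then n₂/n₁ = tan θ_B = tan 34.78° = 0.695.

n₂/n₁ ≈ 0.695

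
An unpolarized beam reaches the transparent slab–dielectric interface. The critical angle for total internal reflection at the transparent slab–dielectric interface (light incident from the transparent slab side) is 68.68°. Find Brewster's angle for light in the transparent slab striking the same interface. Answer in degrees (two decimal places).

θ_B ≈ 42.97°

sin θ_c = n₂/n₁, so n₂/n₁ = sin 68.68° = 0.9316.
Brewster: tan θ_B = n₂/n₁ = 0.9316.
θ_B = arctan(0.9316) = 42.97°.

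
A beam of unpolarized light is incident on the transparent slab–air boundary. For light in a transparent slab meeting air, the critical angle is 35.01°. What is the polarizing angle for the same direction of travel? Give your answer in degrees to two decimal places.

θ_B ≈ 29.84°

n₂/n₁ = sin θ_c = sin 35.01° = 0.5737.
tan θ_B equals the same ratio, so θ_B = arctan(0.5737) = 29.84°.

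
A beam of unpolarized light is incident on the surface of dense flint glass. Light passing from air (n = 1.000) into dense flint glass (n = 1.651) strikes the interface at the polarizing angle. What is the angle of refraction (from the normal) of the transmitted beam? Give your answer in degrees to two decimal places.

First find Brewster's angle: tan θ_B = 1.651/1.000 = 1.6510, giving θ_B = 58.80°.
The refracted ray is perpendicular to the reflected ray, so θ_t = 90° − θ_B = 31.20°.

θ_t ≈ 31.20°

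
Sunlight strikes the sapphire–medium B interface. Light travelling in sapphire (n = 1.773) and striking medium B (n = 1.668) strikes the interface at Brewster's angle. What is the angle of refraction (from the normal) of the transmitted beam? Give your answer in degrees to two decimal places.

θ_t ≈ 46.75°

θ_B = arctan(n₂/n₁) = arctan(1.668/1.773) = 43.25°.
Since θ_B + θ_t = 90° at Brewster incidence, θ_t = 90° − 43.25° = 46.75°.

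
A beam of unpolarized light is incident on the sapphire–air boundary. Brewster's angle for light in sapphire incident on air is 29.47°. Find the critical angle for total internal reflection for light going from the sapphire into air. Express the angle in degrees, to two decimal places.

From Brewster, n₂/n₁ = tan θ_B = tan 29.47° = 0.5651.
Then sin θ_c = n₂/n₁ = 0.5651, so θ_c = arcsin 0.5651 = 34.41°.

θ_c ≈ 34.41°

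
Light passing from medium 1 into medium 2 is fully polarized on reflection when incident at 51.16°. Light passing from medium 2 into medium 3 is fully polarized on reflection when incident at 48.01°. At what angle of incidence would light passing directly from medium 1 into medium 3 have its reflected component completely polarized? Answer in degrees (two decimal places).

θ_B ≈ 54.07°

Each Brewster angle gives a ratio: n₂/n₁ = tan 51.16° = 1.2420, n₃/n₂ = tan 48.01° = 1.1110.
So n₃/n₁ = (n₂/n₁)(n₃/n₂) = 1.2420 × 1.1110 = 1.3798.
θ_B(1→3) = arctan(1.3798) = 54.07°.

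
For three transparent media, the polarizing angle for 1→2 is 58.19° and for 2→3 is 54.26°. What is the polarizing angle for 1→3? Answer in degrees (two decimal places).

θ_B ≈ 65.95°

tan θ_B(1→2) = n₂/n₁ = tan 58.19° = 1.6122.
tan θ_B(2→3) = n₃/n₂ = tan 54.26° = 1.3896.
So n₃/n₁ = (n₂/n₁)(n₃/n₂) = 1.6122 × 1.3896 = 2.2403.
θ_B(1→3) = arctan(2.2403) = 65.95°.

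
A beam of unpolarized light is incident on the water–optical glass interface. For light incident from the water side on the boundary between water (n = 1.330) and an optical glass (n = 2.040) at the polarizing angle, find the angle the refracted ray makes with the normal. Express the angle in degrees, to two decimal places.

θ_t ≈ 33.10°

First find Brewster's angle: tan θ_B = 2.040/1.330 = 1.5338, giving θ_B = 56.90°.
At Brewster's angle the reflected and refracted rays are perpendicular, so θ_t = 90° − θ_B = 90° − 56.90° = 33.10°.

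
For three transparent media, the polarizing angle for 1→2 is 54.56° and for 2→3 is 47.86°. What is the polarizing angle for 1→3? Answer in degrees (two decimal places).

n₂/n₁ = tan 54.56° = 1.4051 and n₃/n₂ = tan 47.86° = 1.1052.
So n₃/n₁ = (n₂/n₁)(n₃/n₂) = 1.4051 × 1.1052 = 1.5528.
θ_B(1→3) = arctan(1.5528) = 57.22°.

θ_B ≈ 57.22°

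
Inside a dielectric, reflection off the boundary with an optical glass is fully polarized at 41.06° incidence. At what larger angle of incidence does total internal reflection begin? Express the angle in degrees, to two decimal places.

θ_c ≈ 60.59°

From Brewster, n₂/n₁ = tan θ_B = tan 41.06° = 0.8711.
Then sin θ_c = n₂/n₁ = 0.8711, so θ_c = arcsin 0.8711 = 60.59°.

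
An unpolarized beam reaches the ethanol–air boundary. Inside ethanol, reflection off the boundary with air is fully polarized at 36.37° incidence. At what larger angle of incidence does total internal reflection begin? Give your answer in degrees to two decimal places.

tan θ_B = n₂/n₁ = tan 36.37° = 0.7365.
Total internal reflection: sin θ_c = n₂/n₁ = 0.7365.
θ_c = arcsin(0.7365) = 47.43°.

θ_c ≈ 47.43°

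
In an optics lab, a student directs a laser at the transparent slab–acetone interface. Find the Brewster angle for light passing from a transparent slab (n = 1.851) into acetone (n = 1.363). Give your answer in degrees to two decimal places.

θ_B ≈ 36.37°

Here n₂/n₁ = 1.363/1.851 = 0.7364, and Brewster's law gives tan θ_B = n₂/n₁. Taking the arctangent, θ_B = 36.37°.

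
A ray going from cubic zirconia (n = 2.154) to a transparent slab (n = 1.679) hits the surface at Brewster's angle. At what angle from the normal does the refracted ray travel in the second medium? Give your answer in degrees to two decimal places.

θ_B = arctan(n₂/n₁) = arctan(1.679/2.154) = 37.94°.
Since θ_B + θ_t = 90° at Brewster incidence, θ_t = 90° − 37.94° = 52.06°.

θ_t ≈ 52.06°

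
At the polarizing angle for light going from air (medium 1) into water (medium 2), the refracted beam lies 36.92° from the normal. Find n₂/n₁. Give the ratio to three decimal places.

θ_B + θ_t = 90°, so θ_B = 90° − 36.92° = 53.08°.
Then n₂/n₁ = tan θ_B = tan 53.08° = 1.331.

n₂/n₁ ≈ 1.331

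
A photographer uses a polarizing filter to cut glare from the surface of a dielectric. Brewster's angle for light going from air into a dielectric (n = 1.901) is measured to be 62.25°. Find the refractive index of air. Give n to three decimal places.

Full polarization of the reflected beam means tan θ_B = n₂/n₁, where n₁ is the incident medium (air).
n₁ = n₂ / tan θ_B = 1.901 / tan 62.25° = 1.000.

n ≈ 1.000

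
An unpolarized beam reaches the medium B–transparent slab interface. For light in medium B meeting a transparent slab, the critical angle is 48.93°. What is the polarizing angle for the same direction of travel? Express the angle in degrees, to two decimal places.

sin θ_c = n₂/n₁, so n₂/n₁ = sin 48.93° = 0.7539.
Brewster: tan θ_B = n₂/n₁ = 0.7539.
θ_B = arctan(0.7539) = 37.01°.

θ_B ≈ 37.01°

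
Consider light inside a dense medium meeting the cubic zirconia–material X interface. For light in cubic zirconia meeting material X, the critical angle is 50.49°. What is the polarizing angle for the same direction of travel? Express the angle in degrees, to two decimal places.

θ_B ≈ 37.65°

n₂/n₁ = sin θ_c = sin 50.49° = 0.7715.
tan θ_B equals the same ratio, so θ_B = arctan(0.7715) = 37.65°.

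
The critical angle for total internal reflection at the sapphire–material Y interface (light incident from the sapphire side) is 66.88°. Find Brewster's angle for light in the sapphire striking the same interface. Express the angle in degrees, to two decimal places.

n₂/n₁ = sin θ_c = sin 66.88° = 0.9197.
tan θ_B equals the same ratio, so θ_B = arctan(0.9197) = 42.60°.

θ_B ≈ 42.60°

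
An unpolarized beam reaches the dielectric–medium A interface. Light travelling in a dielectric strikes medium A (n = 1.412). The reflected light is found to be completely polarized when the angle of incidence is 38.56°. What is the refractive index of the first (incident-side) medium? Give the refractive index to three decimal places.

At the Brewster angle, tan θ_B = n₂/n₁ with n₁ on the incident side (a dielectric) and n₂ on the transmitted side (medium A).
n₁ = n₂ / tan θ_B = 1.412 / tan 38.56° = 1.771.

n ≈ 1.771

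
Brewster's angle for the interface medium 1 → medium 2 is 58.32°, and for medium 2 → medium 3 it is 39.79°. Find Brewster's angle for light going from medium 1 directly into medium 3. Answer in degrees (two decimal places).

n₂/n₁ = tan 58.32° = 1.6204 and n₃/n₂ = tan 39.79° = 0.8329.
Multiplying, n₃/n₁ = 1.6204 × 0.8329 = 1.3496, and θ_B(1→3) = arctan 1.3496 = 53.46°.

θ_B ≈ 53.46°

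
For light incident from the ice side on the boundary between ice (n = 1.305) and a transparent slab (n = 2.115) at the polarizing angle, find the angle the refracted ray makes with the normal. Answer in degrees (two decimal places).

tan θ_B = n₂/n₁ = 2.115/1.305 = 1.6207, so θ_B = 58.32°.
The refracted ray is perpendicular to the reflected ray, so θ_t = 90° − θ_B = 31.68°.

θ_t ≈ 31.68°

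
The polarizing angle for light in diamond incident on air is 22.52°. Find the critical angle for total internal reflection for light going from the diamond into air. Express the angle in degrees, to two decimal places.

θ_c ≈ 24.50°

From Brewster, n₂/n₁ = tan θ_B = tan 22.52° = 0.4146.
Then sin θ_c = n₂/n₁ = 0.4146, so θ_c = arcsin 0.4146 = 24.50°.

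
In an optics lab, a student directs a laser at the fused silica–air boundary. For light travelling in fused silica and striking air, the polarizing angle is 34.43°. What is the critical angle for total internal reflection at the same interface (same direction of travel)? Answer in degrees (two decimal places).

θ_c ≈ 43.27°

From Brewster, n₂/n₁ = tan θ_B = tan 34.43° = 0.6855.
Then sin θ_c = n₂/n₁ = 0.6855, so θ_c = arcsin 0.6855 = 43.27°.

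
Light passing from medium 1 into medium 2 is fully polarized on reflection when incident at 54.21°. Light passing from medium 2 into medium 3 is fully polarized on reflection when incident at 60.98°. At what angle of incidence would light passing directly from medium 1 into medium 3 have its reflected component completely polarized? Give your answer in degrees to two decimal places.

θ_B ≈ 68.20°

Each Brewster angle gives a ratio: n₂/n₁ = tan 54.21° = 1.3870, n₃/n₂ = tan 60.98° = 1.8026.
n₃/n₁ = 2.5002. Then tan θ_B(1→3) = n₃/n₁, so θ_B(1→3) = arctan(2.5002) = 68.20°.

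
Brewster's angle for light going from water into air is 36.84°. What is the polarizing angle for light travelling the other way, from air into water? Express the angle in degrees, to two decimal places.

θ_B' ≈ 53.16°

Reversing the direction swaps n₁ and n₂, so tan θ_B' = 1/tan θ_B and θ_B' = 90° − θ_B.
Hence θ_B' = 90° − 36.84° = 53.16°.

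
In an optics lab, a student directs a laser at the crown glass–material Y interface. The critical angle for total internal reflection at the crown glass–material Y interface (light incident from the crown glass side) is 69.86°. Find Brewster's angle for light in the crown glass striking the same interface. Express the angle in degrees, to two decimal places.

At the critical angle sin θ_c = n₂/n₁, giving n₂/n₁ = sin 69.86° = 0.9389.
Then tan θ_B = n₂/n₁ = 0.9389, so θ_B = arctan 0.9389 = 43.19°.

θ_B ≈ 43.19°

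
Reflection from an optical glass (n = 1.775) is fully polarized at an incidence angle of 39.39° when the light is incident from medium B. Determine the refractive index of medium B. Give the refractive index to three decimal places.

Brewster's law: tan θ_B = n₂/n₁ (light incident in medium B, refracted into an optical glass).
n₁ = n₂ / tan θ_B = 1.775 / tan 39.39° = 2.162.

n ≈ 2.162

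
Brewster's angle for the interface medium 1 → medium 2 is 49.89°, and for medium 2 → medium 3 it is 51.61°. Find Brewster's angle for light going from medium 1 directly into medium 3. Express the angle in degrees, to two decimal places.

Each Brewster angle gives a ratio: n₂/n₁ = tan 49.89° = 1.1871, n₃/n₂ = tan 51.61° = 1.2621.
So n₃/n₁ = (n₂/n₁)(n₃/n₂) = 1.1871 × 1.2621 = 1.4983.
θ_B(1→3) = arctan(1.4983) = 56.28°.

θ_B ≈ 56.28°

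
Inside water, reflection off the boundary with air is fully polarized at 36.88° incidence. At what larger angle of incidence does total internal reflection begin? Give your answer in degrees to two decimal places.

θ_c ≈ 48.61°

n₂/n₁ = tan 36.88° = 0.7503; the critical angle satisfies sin θ_c = n₂/n₁.
θ_c = arcsin(0.7503) = 48.61°.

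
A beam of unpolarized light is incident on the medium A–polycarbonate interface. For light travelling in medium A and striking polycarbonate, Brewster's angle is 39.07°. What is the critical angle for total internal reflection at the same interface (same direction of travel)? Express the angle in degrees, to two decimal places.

θ_c ≈ 54.27°

n₂/n₁ = tan 39.07° = 0.8118; the critical angle satisfies sin θ_c = n₂/n₁.
θ_c = arcsin(0.8118) = 54.27°.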